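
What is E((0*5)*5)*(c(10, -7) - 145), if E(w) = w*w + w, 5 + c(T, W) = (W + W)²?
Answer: 0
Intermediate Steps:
c(T, W) = -5 + 4*W² (c(T, W) = -5 + (W + W)² = -5 + (2*W)² = -5 + 4*W²)
E(w) = w + w² (E(w) = w² + w = w + w²)
E((0*5)*5)*(c(10, -7) - 145) = (((0*5)*5)*(1 + (0*5)*5))*((-5 + 4*(-7)²) - 145) = ((0*5)*(1 + 0*5))*((-5 + 4*49) - 145) = (0*(1 + 0))*((-5 + 196) - 145) = (0*1)*(191 - 145) = 0*46 = 0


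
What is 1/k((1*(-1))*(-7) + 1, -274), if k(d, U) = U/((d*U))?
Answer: 8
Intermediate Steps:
k(d, U) = 1/d (k(d, U) = U/((U*d)) = U*(1/(U*d)) = 1/d)
1/k((1*(-1))*(-7) + 1, -274) = 1/(1/((1*(-1))*(-7) + 1)) = 1/(1/(-1*(-7) + 1)) = 1/(1/(7 + 1)) = 1/(1/8) = 8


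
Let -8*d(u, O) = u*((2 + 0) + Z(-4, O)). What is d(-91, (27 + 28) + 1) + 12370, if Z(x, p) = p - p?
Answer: 49571/4 ≈ 12393.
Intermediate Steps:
Z(x, p) = 0
d(u, O) = -u/4 (d(u, O) = -u*((2 + 0) + 0)/8 = -u*(2 + 0)/8 = -u*2/8 = -u/4)
d(-91, (27 + 28) + 1) + 12370 = -¼*(-91) + 12370 = 91/4 + 12370 = 49571/4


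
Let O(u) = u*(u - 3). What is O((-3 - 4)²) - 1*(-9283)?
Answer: 11537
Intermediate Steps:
O(u) = u*(-3 + u)
O((-3 - 4)²) - 1*(-9283) = (-3 - 4)²*(-3 + (-3 - 4)²) - 1*(-9283) = (-7)²*(-3 + (-7)²) + 9283 = 49*(-3 + 49) + 9283 = 49*46 + 9283 = 2254 + 9283 = 11537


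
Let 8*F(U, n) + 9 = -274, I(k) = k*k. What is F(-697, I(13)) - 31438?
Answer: -251787/8 ≈ -31473.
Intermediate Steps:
I(k) = k**2
F(U, n) = -283/8 (F(U, n) = -9/8 + (1/8)*(-274) = -9/8 - 137/4 = -283/8)
F(-697, I(13)) - 31438 = -283/8 - 31438 = -251787/8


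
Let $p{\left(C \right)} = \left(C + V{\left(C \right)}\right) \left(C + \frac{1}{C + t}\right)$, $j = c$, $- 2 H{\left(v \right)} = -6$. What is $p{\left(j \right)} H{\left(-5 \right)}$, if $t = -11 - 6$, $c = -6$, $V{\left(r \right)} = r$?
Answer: $\frac{5004}{23} \approx 217.57$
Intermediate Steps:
$H{\left(v \right)} = 3$ ($H{\left(v \right)} = \left(- \frac{1}{2}\right) \left(-6\right) = 3$)
$j = -6$
$t = -17$ ($t = -11 - 6 = -17$)
$p{\left(C \right)} = 2 C \left(C + \frac{1}{-17 + C}\right)$ ($p{\left(C \right)} = \left(C + C\right) \left(C + \frac{1}{C - 17}\right) = 2 C \left(C + \frac{1}{-17 + C}\right)$)
$p{\left(j \right)} H{\left(-5 \right)} = 2 \left(-6\right) \frac{1}{-17 - 6} \left(1 + \left(-6\right)^{2} - -102\right) 3 = 2 \left(-6\right) \frac{1}{-23} \left(1 + 36 + 102\right) 3 = 2 \left(-6\right) \left(- \frac{1}{23}\right) 139 \cdot 3 = \frac{1668}{23} \cdot 3 = \frac{5004}{23}$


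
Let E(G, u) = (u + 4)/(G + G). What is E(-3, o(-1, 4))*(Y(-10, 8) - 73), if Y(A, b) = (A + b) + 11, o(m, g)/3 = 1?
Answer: 224/3 ≈ 74.667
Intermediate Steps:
o(m, g) = 3 (o(m, g) = 3*1 = 3)
E(G, u) = (4 + u)/(2*G) (E(G, u) = (4 + u)/((2*G)) = (4 + u)*(1/(2*G)) = (4 + u)/(2*G))
Y(A, b) = 11 + A + b
E(-3, o(-1, 4))*(Y(-10, 8) - 73) = ((½)*(4 + 3)/(-3))*((11 - 10 + 8) - 73) = ((½)*(-⅓)*7)*(9 - 73) = -7/6*(-64) = 224/3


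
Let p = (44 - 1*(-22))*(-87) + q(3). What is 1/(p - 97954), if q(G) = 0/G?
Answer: -1/103696 ≈ -9.6436e-6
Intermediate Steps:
q(G) = 0
p = -5742 (p = (44 - 1*(-22))*(-87) + 0 = (44 + 22)*(-87) + 0 = 66*(-87) + 0 = -5742 + 0 = -5742)
1/(p - 97954) = 1/(-5742 - 97954) = 1/(-103696) = -1/103696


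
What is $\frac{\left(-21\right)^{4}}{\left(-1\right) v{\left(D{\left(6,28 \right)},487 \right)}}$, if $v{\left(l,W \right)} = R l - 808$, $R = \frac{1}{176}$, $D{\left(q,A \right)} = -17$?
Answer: $\frac{34228656}{142225} \approx 240.67$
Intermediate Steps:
$R = \frac{1}{176} \approx 0.0056818$
$v{\left(l,W \right)} = -808 + \frac{l}{176}$ ($v{\left(l,W \right)} = \frac{l}{176} - 808 = -808 + \frac{l}{176}$)
$\frac{\left(-21\right)^{4}}{\left(-1\right) v{\left(D{\left(6,28 \right)},487 \right)}} = \frac{\left(-21\right)^{4}}{\left(-1\right) \left(-808 + \frac{1}{176} \left(-17\right)\right)} = \frac{194481}{\left(-1\right) \left(-808 - \frac{17}{176}\right)} = \frac{194481}{\left(-1\right) \left(- \frac{142225}{176}\right)} = \frac{194481}{\frac{142225}{176}} = 194481 \cdot \frac{176}{142225} = \frac{34228656}{142225}$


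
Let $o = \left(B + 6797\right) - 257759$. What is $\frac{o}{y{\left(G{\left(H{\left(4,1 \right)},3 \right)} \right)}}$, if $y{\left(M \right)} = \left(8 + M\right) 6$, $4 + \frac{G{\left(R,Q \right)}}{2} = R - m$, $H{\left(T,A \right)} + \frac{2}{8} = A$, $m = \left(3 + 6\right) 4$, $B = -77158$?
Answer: $\frac{328120}{423} \approx 775.7$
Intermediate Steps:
$m = 36$ ($m = 9 \cdot 4 = 36$)
$H{\left(T,A \right)} = - \frac{1}{4} + A$
$G{\left(R,Q \right)} = -80 + 2 R$ ($G{\left(R,Q \right)} = -8 + 2 \left(R - 36\right) = -8 + 2 \left(-36 + R\right) = -8 + \left(-72 + 2 R\right) = -80 + 2 R$)
$o = -328120$ ($o = \left(-77158 + 6797\right) - 257759 = -70361 - 257759 = -328120$)
$y{\left(M \right)} = 48 + 6 M$
$\frac{o}{y{\left(G{\left(H{\left(4,1 \right)},3 \right)} \right)}} = - \frac{328120}{48 + 6 \left(-80 + 2 \left(- \frac{1}{4} + 1\right)\right)} = - \frac{328120}{48 + 6 \left(-80 + 2 \cdot \frac{3}{4}\right)} = - \frac{328120}{48 + 6 \left(-80 + \frac{3}{2}\right)} = - \frac{328120}{48 + 6 \left(- \frac{157}{2}\right)} = - \frac{328120}{48 - 471} = - \frac{328120}{-423} = \left(-328120\right) \left(- \frac{1}{423}\right) = \frac{328120}{423}$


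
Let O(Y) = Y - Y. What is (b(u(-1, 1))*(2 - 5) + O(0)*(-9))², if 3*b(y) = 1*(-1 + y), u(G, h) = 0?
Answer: 1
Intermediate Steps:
b(y) = -⅓ + y/3 (b(y) = (1*(-1 + y))/3 = (-1 + y)/3 = -⅓ + y/3)
O(Y) = 0
(b(u(-1, 1))*(2 - 5) + O(0)*(-9))² = ((-⅓ + (⅓)*0)*(2 - 5) + 0*(-9))² = ((-⅓ + 0)*(-3) + 0)² = (-⅓*(-3) + 0)² = (1 + 0)² = 1² = 1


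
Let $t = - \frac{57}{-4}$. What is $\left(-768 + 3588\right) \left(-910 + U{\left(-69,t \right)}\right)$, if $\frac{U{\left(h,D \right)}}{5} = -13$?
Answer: $-2749500$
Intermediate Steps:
$t = \frac{57}{4}$ ($t = \left(-57\right) \left(- \frac{1}{4}\right) = \frac{57}{4} \approx 14.25$)
$U{\left(h,D \right)} = -65$ ($U{\left(h,D \right)} = 5 \left(-13\right) = -65$)
$\left(-768 + 3588\right) \left(-910 + U{\left(-69,t \right)}\right) = \left(-768 + 3588\right) \left(-910 - 65\right) = 2820 \left(-975\right) = -2749500$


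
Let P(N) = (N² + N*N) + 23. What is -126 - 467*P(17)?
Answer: -280793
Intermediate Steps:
P(N) = 23 + 2*N² (P(N) = (N² + N²) + 23 = 2*N² + 23 = 23 + 2*N²)
-126 - 467*P(17) = -126 - 467*(23 + 2*17²) = -126 - 467*(23 + 2*289) = -126 - 467*(23 + 578) = -126 - 467*601 = -126 - 280667 = -280793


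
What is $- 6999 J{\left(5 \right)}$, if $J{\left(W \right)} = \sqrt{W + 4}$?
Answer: $-20997$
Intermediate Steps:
$J{\left(W \right)} = \sqrt{4 + W}$
$- 6999 J{\left(5 \right)} = - 6999 \sqrt{4 + 5} = - 6999 \sqrt{9} = \left(-6999\right) 3 = -20997$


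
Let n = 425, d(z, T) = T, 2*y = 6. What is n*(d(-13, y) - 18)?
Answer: -6375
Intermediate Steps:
y = 3 (y = (½)*6 = 3)
n*(d(-13, y) - 18) = 425*(3 - 18) = 425*(-15) = -6375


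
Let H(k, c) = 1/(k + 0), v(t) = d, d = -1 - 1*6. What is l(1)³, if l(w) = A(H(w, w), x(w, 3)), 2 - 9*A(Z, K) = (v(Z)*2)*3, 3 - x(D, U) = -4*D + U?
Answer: 85184/729 ≈ 116.85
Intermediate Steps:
d = -7 (d = -1 - 6 = -7)
v(t) = -7
x(D, U) = 3 - U + 4*D (x(D, U) = 3 - (-4*D + U) = 3 - (U - 4*D) = 3 + (-U + 4*D) = 3 - U + 4*D)
H(k, c) = 1/k
A(Z, K) = 44/9 (A(Z, K) = 2/9 - (-7*2)*3/9 = 2/9 - (-14)*3/9 = 2/9 - ⅑*(-42) = 2/9 + 14/3 = 44/9)
l(w) = 44/9
l(1)³ = (44/9)³ = 85184/729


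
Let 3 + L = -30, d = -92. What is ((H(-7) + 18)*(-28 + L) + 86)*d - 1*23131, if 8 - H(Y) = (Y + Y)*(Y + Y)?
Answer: -985083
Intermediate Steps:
L = -33 (L = -3 - 30 = -33)
H(Y) = 8 - 4*Y² (H(Y) = 8 - (Y + Y)*(Y + Y) = 8 - 2*Y*2*Y = 8 - 4*Y²)
((H(-7) + 18)*(-28 + L) + 86)*d - 1*23131 = (((8 - 4*(-7)²) + 18)*(-28 - 33) + 86)*(-92) - 1*23131 = (((8 - 4*49) + 18)*(-61) + 86)*(-92) - 23131 = (((8 - 196) + 18)*(-61) + 86)*(-92) - 23131 = ((-188 + 18)*(-61) + 86)*(-92) - 23131 = (-170*(-61) + 86)*(-92) - 23131 = (10370 + 86)*(-92) - 23131 = 10456*(-92) - 23131 = -961952 - 23131 = -985083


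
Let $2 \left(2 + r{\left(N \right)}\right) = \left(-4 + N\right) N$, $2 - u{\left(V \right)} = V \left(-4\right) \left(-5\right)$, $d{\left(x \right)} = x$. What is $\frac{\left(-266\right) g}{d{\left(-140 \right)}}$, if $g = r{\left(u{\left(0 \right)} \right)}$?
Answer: $- \frac{38}{5} \approx -7.6$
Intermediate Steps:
$u{\left(V \right)} = 2 - 20 V$ ($u{\left(V \right)} = 2 - V \left(-4\right) \left(-5\right) = 2 - - 4 V \left(-5\right) = 2 - 20 V$)
$r{\left(N \right)} = -2 + \frac{N \left(-4 + N\right)}{2}$ ($r{\left(N \right)} = -2 + \frac{\left(-4 + N\right) N}{2} = -2 + \frac{N \left(-4 + N\right)}{2}$)
$g = -4$ ($g = -2 + \frac{\left(2 - 0\right)^{2}}{2} - 2 \left(2 - 0\right) = -2 + \frac{\left(2 + 0\right)^{2}}{2} - 2 \left(2 + 0\right) = -2 + \frac{2^{2}}{2} - 4 = -2 + \frac{1}{2} \cdot 4 - 4 = -2 + 2 - 4 = -4$)
$\frac{\left(-266\right) g}{d{\left(-140 \right)}} = \frac{\left(-266\right) \left(-4\right)}{-140} = 1064 \left(- \frac{1}{140}\right) = - \frac{38}{5}$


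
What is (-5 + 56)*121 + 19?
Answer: 6190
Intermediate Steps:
(-5 + 56)*121 + 19 = 51*121 + 19 = 6171 + 19 = 6190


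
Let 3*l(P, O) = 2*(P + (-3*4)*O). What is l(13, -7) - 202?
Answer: -412/3 ≈ -137.33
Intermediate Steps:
l(P, O) = -8*O + 2*P/3 (l(P, O) = (2*(P + (-3*4)*O))/3 = (2*(P - 12*O))/3 = (-24*O + 2*P)/3 = -8*O + 2*P/3)
l(13, -7) - 202 = (-8*(-7) + (2/3)*13) - 202 = (56 + 26/3) - 202 = 194/3 - 202 = -412/3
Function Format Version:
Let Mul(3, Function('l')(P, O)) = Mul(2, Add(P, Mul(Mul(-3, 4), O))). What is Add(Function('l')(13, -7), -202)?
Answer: Rational(-412, 3) ≈ -137.33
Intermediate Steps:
Function('l')(P, O) = Add(Mul(-8, O), Mul(Rational(2, 3), P)) (Function('l')(P, O) = Mul(Rational(1, 3), Mul(2, Add(P, Mul(Mul(-3, 4), O)))) = Mul(Rational(1, 3), Mul(2, Add(P, Mul(-12, O)))) = Mul(Rational(1, 3), Add(Mul(-24, O), Mul(2, P))) = Add(Mul(-8, O), Mul(Rational(2, 3), P)))
Add(Function('l')(13, -7), -202) = Add(Add(Mul(-8, -7), Mul(Rational(2, 3), 13)), -202) = Add(Add(56, Rational(26, 3)), -202) = Add(Rational(194, 3), -202) = Rational(-412, 3)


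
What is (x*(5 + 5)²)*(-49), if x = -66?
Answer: 323400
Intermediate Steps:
(x*(5 + 5)²)*(-49) = -66*(5 + 5)²*(-49) = -66*10²*(-49) = -66*100*(-49) = -6600*(-49) = 323400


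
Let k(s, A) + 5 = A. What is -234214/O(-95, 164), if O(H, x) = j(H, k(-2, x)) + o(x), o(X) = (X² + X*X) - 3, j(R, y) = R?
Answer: -117107/26847 ≈ -4.3620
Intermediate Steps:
k(s, A) = -5 + A
o(X) = -3 + 2*X² (o(X) = (X² + X²) - 3 = 2*X² - 3 = -3 + 2*X²)
O(H, x) = -3 + H + 2*x² (O(H, x) = H + (-3 + 2*x²) = -3 + H + 2*x²)
-234214/O(-95, 164) = -234214/(-3 - 95 + 2*164²) = -234214/(-3 - 95 + 2*26896) = -234214/(-3 - 95 + 53792) = -234214/53694 = -234214*1/53694 = -117107/26847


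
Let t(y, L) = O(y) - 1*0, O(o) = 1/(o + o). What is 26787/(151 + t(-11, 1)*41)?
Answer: 589314/3281 ≈ 179.61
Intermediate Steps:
O(o) = 1/(2*o)
t(y, L) = 1/(2*y) (t(y, L) = 1/(2*y) - 1*0 = 1/(2*y) + 0 = 1/(2*y))
26787/(151 + t(-11, 1)*41) = 26787/(151 + ((1/2)/(-11))*41) = 26787/(151 + ((1/2)*(-1/11))*41) = 26787/(151 - 1/22*41) = 26787/(151 - 41/22) = 26787/(3281/22) = 26787*(22/3281) = 589314/3281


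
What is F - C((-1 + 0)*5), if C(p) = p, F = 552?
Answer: 557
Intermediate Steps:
F - C((-1 + 0)*5) = 552 - (-1 + 0)*5 = 552 - (-1)*5 = 552 - 1*(-5) = 552 + 5 = 557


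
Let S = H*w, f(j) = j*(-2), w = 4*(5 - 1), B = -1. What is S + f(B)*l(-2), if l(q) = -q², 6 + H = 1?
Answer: -88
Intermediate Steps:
H = -5 (H = -6 + 1 = -5)
w = 16 (w = 4*4 = 16)
f(j) = -2*j
S = -80 (S = -5*16 = -80)
S + f(B)*l(-2) = -80 + (-2*(-1))*(-1*(-2)²) = -80 + 2*(-1*4) = -80 + 2*(-4) = -80 - 8 = -88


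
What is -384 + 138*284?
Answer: 38808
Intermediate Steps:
-384 + 138*284 = -384 + 39192 = 38808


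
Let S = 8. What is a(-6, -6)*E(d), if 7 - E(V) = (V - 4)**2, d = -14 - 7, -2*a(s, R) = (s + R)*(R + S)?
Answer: -7416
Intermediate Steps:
a(s, R) = -(8 + R)*(R + s)/2 (a(s, R) = -(s + R)*(R + 8)/2 = -(R + s)*(8 + R)/2 = -(8 + R)*(R + s)/2)
d = -21
E(V) = 7 - (-4 + V)**2 (E(V) = 7 - (V - 4)**2 = 7 - (-4 + V)**2)
a(-6, -6)*E(d) = (-4*(-6) - 4*(-6) - 1/2*(-6)**2 - 1/2*(-6)*(-6))*(7 - (-4 - 21)**2) = (24 + 24 - 1/2*36 - 18)*(7 - 1*(-25)**2) = (24 + 24 - 18 - 18)*(7 - 1*625) = 12*(7 - 625) = 12*(-618) = -7416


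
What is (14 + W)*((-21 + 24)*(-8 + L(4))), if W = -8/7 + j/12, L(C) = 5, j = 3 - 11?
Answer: -768/7 ≈ -109.71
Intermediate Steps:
j = -8
W = -38/21 (W = -8/7 - 8/12 = -8*⅐ - 8*1/12 = -8/7 - ⅔ = -38/21 ≈ -1.8095)
(14 + W)*((-21 + 24)*(-8 + L(4))) = (14 - 38/21)*((-21 + 24)*(-8 + 5)) = 256*(3*(-3))/21 = (256/21)*(-9) = -768/7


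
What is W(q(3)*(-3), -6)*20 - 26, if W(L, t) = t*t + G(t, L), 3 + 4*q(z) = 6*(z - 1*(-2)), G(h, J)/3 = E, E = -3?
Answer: 514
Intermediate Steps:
G(h, J) = -9 (G(h, J) = 3*(-3) = -9)
q(z) = 9/4 + 3*z/2 (q(z) = -¾ + (6*(z - 1*(-2)))/4 = -¾ + (6*(z + 2))/4 = -¾ + (6*(2 + z))/4 = -¾ + (12 + 6*z)/4 = -¾ + (3 + 3*z/2) = 9/4 + 3*z/2)
W(L, t) = -9 + t² (W(L, t) = t*t - 9 = t² - 9 = -9 + t²)
W(q(3)*(-3), -6)*20 - 26 = (-9 + (-6)²)*20 - 26 = (-9 + 36)*20 - 26 = 27*20 - 26 = 540 - 26 = 514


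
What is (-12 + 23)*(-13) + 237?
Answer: 94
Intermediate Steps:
(-12 + 23)*(-13) + 237 = 11*(-13) + 237 = -143 + 237 = 94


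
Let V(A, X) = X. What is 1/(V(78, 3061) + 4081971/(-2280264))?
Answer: 760088/2325268711 ≈ 0.00032688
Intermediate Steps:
1/(V(78, 3061) + 4081971/(-2280264)) = 1/(3061 + 4081971/(-2280264)) = 1/(3061 + 4081971*(-1/2280264)) = 1/(3061 - 1360657/760088) = 1/(2325268711/760088) = 760088/2325268711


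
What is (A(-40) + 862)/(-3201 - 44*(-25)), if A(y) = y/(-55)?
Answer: -9490/23111 ≈ -0.41063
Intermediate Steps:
A(y) = -y/55 (A(y) = y*(-1/55) = -y/55)
(A(-40) + 862)/(-3201 - 44*(-25)) = (-1/55*(-40) + 862)/(-3201 - 44*(-25)) = (8/11 + 862)/(-3201 + 1100) = (9490/11)/(-2101) = (9490/11)*(-1/2101) = -9490/23111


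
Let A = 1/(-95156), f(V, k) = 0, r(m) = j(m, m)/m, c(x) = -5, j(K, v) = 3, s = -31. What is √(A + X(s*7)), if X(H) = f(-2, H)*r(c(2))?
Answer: I*√23789/47578 ≈ 0.0032418*I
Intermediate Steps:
r(m) = 3/m
A = -1/95156 ≈ -1.0509e-5
X(H) = 0 (X(H) = 0*(3/(-5)) = 0*(3*(-⅕)) = 0*(-⅗) = 0)
√(A + X(s*7)) = √(-1/95156 + 0) = √(-1/95156) = I*√23789/47578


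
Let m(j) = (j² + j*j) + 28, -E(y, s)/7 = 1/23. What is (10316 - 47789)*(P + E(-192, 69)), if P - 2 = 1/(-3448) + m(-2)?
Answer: -112021523889/79304 ≈ -1.4126e+6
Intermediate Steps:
E(y, s) = -7/23
m(j) = 28 + 2*j² (m(j) = (j² + j²) + 28 = 2*j² + 28 = 28 + 2*j²)
P = 131023/3448 (P = 2 + (1/(-3448) + (28 + 2*(-2)²)) = 2 + (-1/3448 + (28 + 2*4)) = 2 + (-1/3448 + (28 + 8)) = 2 + (-1/3448 + 36) = 2 + 124127/3448 = 131023/3448 ≈ 38.000)
(10316 - 47789)*(P + E(-192, 69)) = (10316 - 47789)*(131023/3448 - 7/23) = -37473*2989393/79304 = -112021523889/79304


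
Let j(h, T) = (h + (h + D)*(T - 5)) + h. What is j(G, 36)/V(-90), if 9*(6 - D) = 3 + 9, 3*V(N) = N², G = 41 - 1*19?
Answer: 653/2025 ≈ 0.32247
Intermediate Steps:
G = 22 (G = 41 - 19 = 22)
V(N) = N²/3
D = 14/3 (D = 6 - (3 + 9)/9 = 6 - ⅑*12 = 6 - 4/3 = 14/3 ≈ 4.6667)
j(h, T) = 2*h + (-5 + T)*(14/3 + h) (j(h, T) = (h + (h + 14/3)*(T - 5)) + h = (h + (14/3 + h)*(-5 + T)) + h = (h + (-5 + T)*(14/3 + h)) + h = 2*h + (-5 + T)*(14/3 + h))
j(G, 36)/V(-90) = (-70/3 - 3*22 + (14/3)*36 + 36*22)/(((⅓)*(-90)²)) = (-70/3 - 66 + 168 + 792)/(((⅓)*8100)) = (2612/3)/2700 = (2612/3)*(1/2700) = 653/2025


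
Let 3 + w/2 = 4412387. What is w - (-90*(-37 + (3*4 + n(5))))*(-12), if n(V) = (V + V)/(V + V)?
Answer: 8850688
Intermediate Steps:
n(V) = 1 (n(V) = (2*V)/((2*V)) = (2*V)*(1/(2*V)) = 1)
w = 8824768 (w = -6 + 2*4412387 = -6 + 8824774 = 8824768)
w - (-90*(-37 + (3*4 + n(5))))*(-12) = 8824768 - (-90*(-37 + (3*4 + 1)))*(-12) = 8824768 - (-90*(-37 + (12 + 1)))*(-12) = 8824768 - (-90*(-37 + 13))*(-12) = 8824768 - (-90*(-24))*(-12) = 8824768 - 2160*(-12) = 8824768 - 1*(-25920) = 8824768 + 25920 = 8850688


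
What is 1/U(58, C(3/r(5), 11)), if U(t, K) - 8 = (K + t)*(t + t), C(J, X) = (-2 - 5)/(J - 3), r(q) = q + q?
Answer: 27/189992 ≈ 0.00014211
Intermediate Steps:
r(q) = 2*q
C(J, X) = -7/(-3 + J)
U(t, K) = 8 + 2*t*(K + t) (U(t, K) = 8 + (K + t)*(t + t) = 8 + (K + t)*(2*t) = 8 + 2*t*(K + t))
1/U(58, C(3/r(5), 11)) = 1/(8 + 2*58² + 2*(-7/(-3 + 3/((2*5))))*58) = 1/(8 + 2*3364 + 2*(-7/(-3 + 3/10))*58) = 1/(8 + 6728 + 2*(-7/(-3 + 3*(⅒)))*58) = 1/(8 + 6728 + 2*(-7/(-3 + 3/10))*58) = 1/(8 + 6728 + 2*(-7/(-27/10))*58) = 1/(8 + 6728 + 2*(-7*(-10/27))*58) = 1/(8 + 6728 + 2*(70/27)*58) = 1/(8 + 6728 + 8120/27) = 1/(189992/27) = 27/189992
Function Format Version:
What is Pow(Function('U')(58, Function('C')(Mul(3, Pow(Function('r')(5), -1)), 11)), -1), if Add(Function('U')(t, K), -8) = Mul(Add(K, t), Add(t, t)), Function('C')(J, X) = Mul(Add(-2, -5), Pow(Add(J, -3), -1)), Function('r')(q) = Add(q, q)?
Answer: Rational(27, 189992) ≈ 0.00014211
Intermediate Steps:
Function('r')(q) = Mul(2, q)
Function('C')(J, X) = Mul(-7, Pow(Add(-3, J), -1))
Function('U')(t, K) = Add(8, Mul(2, t, Add(K, t))) (Function('U')(t, K) = Add(8, Mul(Add(K, t), Add(t, t))) = Add(8, Mul(Add(K, t), Mul(2, t))) = Add(8, Mul(2, t, Add(K, t))))
Pow(Function('U')(58, Function('C')(Mul(3, Pow(Function('r')(5), -1)), 11)), -1) = Pow(Add(8, Mul(2, Pow(58, 2)), Mul(2, Mul(-7, Pow(Add(-3, Mul(3, Pow(Mul(2, 5), -1))), -1)), 58)), -1) = Pow(Add(8, Mul(2, 3364), Mul(2, Mul(-7, Pow(Add(-3, Mul(3, Pow(10, -1))), -1)), 58)), -1) = Pow(Add(8, 6728, Mul(2, Mul(-7, Pow(Add(-3, Mul(3, Rational(1, 10))), -1)), 58)), -1) = Pow(Add(8, 6728, Mul(2, Mul(-7, Pow(Add(-3, Rational(3, 10)), -1)), 58)), -1) = Pow(Add(8, 6728, Mul(2, Mul(-7, Pow(Rational(-27, 10), -1)), 58)), -1) = Pow(Add(8, 6728, Mul(2, Mul(-7, Rational(-10, 27)), 58)), -1) = Pow(Add(8, 6728, Mul(2, Rational(70, 27), 58)), -1) = Pow(Add(8, 6728, Rational(8120, 27)), -1) = Pow(Rational(189992, 27), -1) = Rational(27, 189992)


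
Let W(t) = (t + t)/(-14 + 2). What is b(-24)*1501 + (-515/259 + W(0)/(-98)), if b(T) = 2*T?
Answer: -18660947/259 ≈ -72050.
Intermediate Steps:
W(t) = -t/6 (W(t) = (2*t)/(-12) = (2*t)*(-1/12) = -t/6)
b(-24)*1501 + (-515/259 + W(0)/(-98)) = (2*(-24))*1501 + (-515/259 - ⅙*0/(-98)) = -48*1501 + (-515*1/259 + 0*(-1/98)) = -72048 + (-515/259 + 0) = -72048 - 515/259 = -18660947/259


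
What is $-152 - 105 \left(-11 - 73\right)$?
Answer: $8668$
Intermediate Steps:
$-152 - 105 \left(-11 - 73\right) = -152 - -8820 = -152 + 8820 = 8668$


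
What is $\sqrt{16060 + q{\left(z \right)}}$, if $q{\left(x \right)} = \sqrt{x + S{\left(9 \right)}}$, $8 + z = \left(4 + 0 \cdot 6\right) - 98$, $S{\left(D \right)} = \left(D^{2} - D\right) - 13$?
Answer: $\sqrt{16060 + i \sqrt{43}} \approx 126.73 + 0.0259 i$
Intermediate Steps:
$S{\left(D \right)} = -13 + D^{2} - D$
$z = -102$ ($z = -8 + \left(\left(4 + 0 \cdot 6\right) - 98\right) = -8 + \left(\left(4 + 0\right) - 98\right) = -8 + \left(4 - 98\right) = -8 - 94 = -102$)
$q{\left(x \right)} = \sqrt{59 + x}$ ($q{\left(x \right)} = \sqrt{x - \left(22 - 81\right)} = \sqrt{x - -59} = \sqrt{x + 59} = \sqrt{59 + x}$)
$\sqrt{16060 + q{\left(z \right)}} = \sqrt{16060 + \sqrt{59 - 102}} = \sqrt{16060 + \sqrt{-43}} = \sqrt{16060 + i \sqrt{43}}$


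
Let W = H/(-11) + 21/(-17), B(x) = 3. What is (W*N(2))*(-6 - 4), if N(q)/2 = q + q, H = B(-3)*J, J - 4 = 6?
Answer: 59280/187 ≈ 317.01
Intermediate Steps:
J = 10 (J = 4 + 6 = 10)
H = 30 (H = 3*10 = 30)
N(q) = 4*q (N(q) = 2*(q + q) = 2*(2*q) = 4*q)
W = -741/187 (W = 30/(-11) + 21/(-17) = 30*(-1/11) + 21*(-1/17) = -30/11 - 21/17 = -741/187 ≈ -3.9626)
(W*N(2))*(-6 - 4) = (-2964*2/187)*(-6 - 4) = -741/187*8*(-10) = -5928/187*(-10) = 59280/187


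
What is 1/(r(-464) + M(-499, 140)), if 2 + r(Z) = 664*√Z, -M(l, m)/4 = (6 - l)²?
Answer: -510051/520406333074 - 664*I*√29/260203166537 ≈ -9.801e-7 - 1.3742e-8*I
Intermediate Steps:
M(l, m) = -4*(6 - l)²
r(Z) = -2 + 664*√Z
1/(r(-464) + M(-499, 140)) = 1/((-2 + 664*√(-464)) - 4*(-6 - 499)²) = 1/((-2 + 664*(4*I*√29)) - 4*(-505)²) = 1/((-2 + 2656*I*√29) - 4*255025) = 1/((-2 + 2656*I*√29) - 1020100) = 1/(-1020102 + 2656*I*√29)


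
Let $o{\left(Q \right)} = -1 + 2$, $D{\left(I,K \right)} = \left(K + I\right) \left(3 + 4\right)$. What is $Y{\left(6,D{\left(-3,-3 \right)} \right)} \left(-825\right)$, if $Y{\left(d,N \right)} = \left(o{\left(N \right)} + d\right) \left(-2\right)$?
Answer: $11550$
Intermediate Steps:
$D{\left(I,K \right)} = 7 I + 7 K$ ($D{\left(I,K \right)} = \left(I + K\right) 7 = 7 I + 7 K$)
$o{\left(Q \right)} = 1$
$Y{\left(d,N \right)} = -2 - 2 d$ ($Y{\left(d,N \right)} = \left(1 + d\right) \left(-2\right) = -2 - 2 d$)
$Y{\left(6,D{\left(-3,-3 \right)} \right)} \left(-825\right) = \left(-2 - 12\right) \left(-825\right) = \left(-14\right) \left(-825\right) = 11550$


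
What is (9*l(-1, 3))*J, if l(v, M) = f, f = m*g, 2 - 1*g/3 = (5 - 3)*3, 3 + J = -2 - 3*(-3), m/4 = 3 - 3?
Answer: 0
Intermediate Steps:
m = 0 (m = 4*(3 - 3) = 4*0 = 0)
J = 4 (J = -3 + (-2 - 3*(-3)) = -3 + (-2 + 9) = -3 + 7 = 4)
g = -12 (g = 6 - 3*(5 - 3)*3 = 6 - 6*3 = 6 - 3*6 = 6 - 18 = -12)
f = 0 (f = 0*(-12) = 0)
l(v, M) = 0
(9*l(-1, 3))*J = (9*0)*4 = 0*4 = 0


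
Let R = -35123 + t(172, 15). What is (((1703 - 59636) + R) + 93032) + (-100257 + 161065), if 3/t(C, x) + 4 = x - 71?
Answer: 1215679/20 ≈ 60784.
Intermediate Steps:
t(C, x) = 3/(-75 + x) (t(C, x) = 3/(-4 + (x - 71)) = 3/(-4 + (-71 + x)) = 3/(-75 + x))
R = -702461/20 (R = -35123 + 3/(-75 + 15) = -35123 + 3/(-60) = -35123 + 3*(-1/60) = -35123 - 1/20 = -702461/20 ≈ -35123.)
(((1703 - 59636) + R) + 93032) + (-100257 + 161065) = (((1703 - 59636) - 702461/20) + 93032) + (-100257 + 161065) = ((-57933 - 702461/20) + 93032) + 60808 = (-1861121/20 + 93032) + 60808 = -481/20 + 60808 = 1215679/20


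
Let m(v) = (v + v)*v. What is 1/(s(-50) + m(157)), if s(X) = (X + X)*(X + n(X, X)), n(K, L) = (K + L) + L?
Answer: 1/69298 ≈ 1.4430e-5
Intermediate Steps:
n(K, L) = K + 2*L
m(v) = 2*v² (m(v) = (2*v)*v = 2*v²)
s(X) = 8*X² (s(X) = (X + X)*(X + (X + 2*X)) = (2*X)*(X + 3*X) = (2*X)*(4*X) = 8*X²)
1/(s(-50) + m(157)) = 1/(8*(-50)² + 2*157²) = 1/(8*2500 + 2*24649) = 1/(20000 + 49298) = 1/69298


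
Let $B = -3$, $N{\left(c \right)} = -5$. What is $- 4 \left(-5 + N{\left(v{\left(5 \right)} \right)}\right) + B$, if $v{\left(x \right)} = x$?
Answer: $37$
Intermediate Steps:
$- 4 \left(-5 + N{\left(v{\left(5 \right)} \right)}\right) + B = - 4 \left(-5 - 5\right) - 3 = \left(-4\right) \left(-10\right) - 3 = 40 - 3 = 37$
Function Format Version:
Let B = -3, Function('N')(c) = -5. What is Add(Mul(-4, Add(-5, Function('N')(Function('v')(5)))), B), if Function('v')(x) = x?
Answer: 37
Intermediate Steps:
Add(Mul(-4, Add(-5, Function('N')(Function('v')(5)))), B) = Add(Mul(-4, Add(-5, -5)), -3) = Add(Mul(-4, -10), -3) = Add(40, -3) = 37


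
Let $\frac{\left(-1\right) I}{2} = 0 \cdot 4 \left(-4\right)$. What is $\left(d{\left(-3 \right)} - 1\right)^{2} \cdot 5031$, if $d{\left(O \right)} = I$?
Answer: $5031$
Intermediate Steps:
$I = 0$ ($I = - 2 \cdot 0 \cdot 4 \left(-4\right) = - 2 \cdot 0 \left(-4\right) = \left(-2\right) 0 = 0$)
$d{\left(O \right)} = 0$
$\left(d{\left(-3 \right)} - 1\right)^{2} \cdot 5031 = \left(0 - 1\right)^{2} \cdot 5031 = \left(-1\right)^{2} \cdot 5031 = 1 \cdot 5031 = 5031$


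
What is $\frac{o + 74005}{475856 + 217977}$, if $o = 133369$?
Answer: $\frac{207374}{693833} \approx 0.29888$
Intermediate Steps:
$\frac{o + 74005}{475856 + 217977} = \frac{133369 + 74005}{475856 + 217977} = \frac{207374}{693833}$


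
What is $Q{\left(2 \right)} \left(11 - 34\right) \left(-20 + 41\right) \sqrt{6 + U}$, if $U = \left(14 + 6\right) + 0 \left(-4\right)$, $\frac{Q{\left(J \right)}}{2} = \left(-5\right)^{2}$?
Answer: $- 24150 \sqrt{26} \approx -1.2314 \cdot 10^{5}$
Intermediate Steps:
$Q{\left(J \right)} = 50$ ($Q{\left(J \right)} = 2 \left(-5\right)^{2} = 2 \cdot 25 = 50$)
$U = 20$ ($U = 20 + 0 = 20$)
$Q{\left(2 \right)} \left(11 - 34\right) \left(-20 + 41\right) \sqrt{6 + U} = 50 \left(11 - 34\right) \left(-20 + 41\right) \sqrt{6 + 20} = 50 \left(\left(-23\right) 21\right) \sqrt{26} = 50 \left(-483\right) \sqrt{26} = - 24150 \sqrt{26}$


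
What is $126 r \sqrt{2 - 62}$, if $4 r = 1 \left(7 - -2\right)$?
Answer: $567 i \sqrt{15} \approx 2196.0 i$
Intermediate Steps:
$r = \frac{9}{4}$ ($r = \frac{1 \left(7 - -2\right)}{4} = \frac{1 \left(7 + 2\right)}{4} = \frac{1 \cdot 9}{4} = \frac{1}{4} \cdot 9 = \frac{9}{4} \approx 2.25$)
$126 r \sqrt{2 - 62} = 126 \cdot \frac{9}{4} \sqrt{2 - 62} = \frac{567 \sqrt{-60}}{2} = \frac{567 \cdot 2 i \sqrt{15}}{2} = 567 i \sqrt{15}$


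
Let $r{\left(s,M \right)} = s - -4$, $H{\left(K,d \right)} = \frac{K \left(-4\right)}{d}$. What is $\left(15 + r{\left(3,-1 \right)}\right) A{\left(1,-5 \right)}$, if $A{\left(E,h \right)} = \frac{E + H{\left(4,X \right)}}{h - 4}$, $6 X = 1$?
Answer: $\frac{2090}{9} \approx 232.22$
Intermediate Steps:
$X = \frac{1}{6}$ ($X = \frac{1}{6} \cdot 1 = \frac{1}{6} \approx 0.16667$)
$H{\left(K,d \right)} = - \frac{4 K}{d}$ ($H{\left(K,d \right)} = \frac{\left(-4\right) K}{d} = - \frac{4 K}{d}$)
$r{\left(s,M \right)} = 4 + s$ ($r{\left(s,M \right)} = s + 4 = 4 + s$)
$A{\left(E,h \right)} = \frac{-96 + E}{-4 + h}$ ($A{\left(E,h \right)} = \frac{E - 16 \frac{1}{\frac{1}{6}}}{h - 4} = \frac{E - 16 \cdot 6}{-4 + h} = \frac{E - 96}{-4 + h} = \frac{-96 + E}{-4 + h}$)
$\left(15 + r{\left(3,-1 \right)}\right) A{\left(1,-5 \right)} = \left(15 + \left(4 + 3\right)\right) \frac{-96 + 1}{-4 - 5} = \left(15 + 7\right) \frac{1}{-9} \left(-95\right) = 22 \left(\left(- \frac{1}{9}\right) \left(-95\right)\right) = 22 \cdot \frac{95}{9} = \frac{2090}{9}$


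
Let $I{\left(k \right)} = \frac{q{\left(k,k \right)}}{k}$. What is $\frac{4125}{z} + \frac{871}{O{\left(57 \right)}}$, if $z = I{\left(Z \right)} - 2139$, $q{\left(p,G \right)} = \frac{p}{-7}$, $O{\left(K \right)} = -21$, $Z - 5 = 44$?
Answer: $- \frac{13648729}{314454} \approx -43.405$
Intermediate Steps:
$Z = 49$ ($Z = 5 + 44 = 49$)
$q{\left(p,G \right)} = - \frac{p}{7}$ ($q{\left(p,G \right)} = p \left(- \frac{1}{7}\right) = - \frac{p}{7}$)
$I{\left(k \right)} = - \frac{1}{7}$ ($I{\left(k \right)} = \frac{\left(- \frac{1}{7}\right) k}{k} = - \frac{1}{7}$)
$z = - \frac{14974}{7}$ ($z = - \frac{1}{7} - 2139 = - \frac{14974}{7} \approx -2139.1$)
$\frac{4125}{z} + \frac{871}{O{\left(57 \right)}} = \frac{4125}{- \frac{14974}{7}} + \frac{871}{-21} = 4125 \left(- \frac{7}{14974}\right) + 871 \left(- \frac{1}{21}\right) = - \frac{28875}{14974} - \frac{871}{21} = - \frac{13648729}{314454}$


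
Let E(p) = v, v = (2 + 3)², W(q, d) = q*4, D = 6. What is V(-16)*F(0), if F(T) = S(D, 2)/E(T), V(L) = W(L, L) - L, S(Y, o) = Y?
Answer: -288/25 ≈ -11.520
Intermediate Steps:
W(q, d) = 4*q
v = 25 (v = 5² = 25)
V(L) = 3*L (V(L) = 4*L - L = 3*L)
E(p) = 25
F(T) = 6/25
V(-16)*F(0) = (3*(-16))*(6/25) = -48*6/25 = -288/25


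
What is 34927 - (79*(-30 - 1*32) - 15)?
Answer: 39840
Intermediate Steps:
34927 - (79*(-30 - 1*32) - 15) = 34927 - (79*(-30 - 32) - 15) = 34927 - (79*(-62) - 15) = 34927 - (-4898 - 15) = 34927 - 1*(-4913) = 34927 + 4913 = 39840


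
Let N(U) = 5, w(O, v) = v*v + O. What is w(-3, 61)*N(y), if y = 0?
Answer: 18590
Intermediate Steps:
w(O, v) = O + v² (w(O, v) = v² + O = O + v²)
w(-3, 61)*N(y) = (-3 + 61²)*5 = (-3 + 3721)*5 = 3718*5 = 18590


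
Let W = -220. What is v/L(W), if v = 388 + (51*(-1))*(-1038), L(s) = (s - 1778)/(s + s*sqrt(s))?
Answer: 5865860/999 + 11731720*I*sqrt(55)/999 ≈ 5871.7 + 87092.0*I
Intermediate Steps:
L(s) = (-1778 + s)/(s + s**(3/2))
v = 53326 (v = 388 - 51*(-1038) = 388 + 52938 = 53326)
v/L(W) = 53326/(((-1778 - 220)/(-220 + (-220)**(3/2)))) = 53326/((-1998/(-220 - 440*I*sqrt(55)))) = 53326*(110/999 + 220*I*sqrt(55)/999) = 5865860/999 + 11731720*I*sqrt(55)/999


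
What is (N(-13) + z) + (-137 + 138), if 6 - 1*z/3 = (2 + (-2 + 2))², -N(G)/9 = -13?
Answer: 124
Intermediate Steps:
N(G) = 117 (N(G) = -9*(-13) = 117)
z = 6 (z = 18 - 3*(2 + (-2 + 2))² = 18 - 3*(2 + 0)² = 18 - 3*2² = 18 - 3*4 = 18 - 12 = 6)
(N(-13) + z) + (-137 + 138) = (117 + 6) + (-137 + 138) = 123 + 1 = 124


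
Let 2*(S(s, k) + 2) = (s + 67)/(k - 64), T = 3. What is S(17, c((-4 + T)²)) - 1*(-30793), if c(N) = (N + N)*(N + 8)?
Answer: 708172/23 ≈ 30790.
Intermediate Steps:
c(N) = 2*N*(8 + N) (c(N) = (2*N)*(8 + N) = 2*N*(8 + N))
S(s, k) = -2 + (67 + s)/(2*(-64 + k)) (S(s, k) = -2 + ((s + 67)/(k - 64))/2 = -2 + ((67 + s)/(-64 + k))/2 = -2 + (67 + s)/(2*(-64 + k)))
S(17, c((-4 + T)²)) - 1*(-30793) = (323 + 17 - 8*(-4 + 3)²*(8 + (-4 + 3)²))/(2*(-64 + 2*(-4 + 3)²*(8 + (-4 + 3)²))) - 1*(-30793) = (323 + 17 - 8*(-1)²*(8 + (-1)²))/(2*(-64 + 2*(-1)²*(8 + (-1)²))) + 30793 = (323 + 17 - 8*(8 + 1))/(2*(-64 + 2*1*(8 + 1))) + 30793 = (323 + 17 - 8*9)/(2*(-64 + 2*1*9)) + 30793 = (323 + 17 - 4*18)/(2*(-64 + 18)) + 30793 = (½)*(323 + 17 - 72)/(-46) + 30793 = (½)*(-1/46)*268 + 30793 = -67/23 + 30793 = 708172/23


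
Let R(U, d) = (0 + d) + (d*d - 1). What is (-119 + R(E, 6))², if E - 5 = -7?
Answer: 6084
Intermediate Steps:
E = -2 (E = 5 - 7 = -2)
R(U, d) = -1 + d + d² (R(U, d) = d + (d² - 1) = d + (-1 + d²) = -1 + d + d²)
(-119 + R(E, 6))² = (-119 + (-1 + 6 + 6²))² = (-119 + (-1 + 6 + 36))² = (-119 + 41)² = (-78)² = 6084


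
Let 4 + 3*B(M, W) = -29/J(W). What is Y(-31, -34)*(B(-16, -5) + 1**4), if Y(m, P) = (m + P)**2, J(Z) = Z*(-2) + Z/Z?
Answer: -169000/33 ≈ -5121.2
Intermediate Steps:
J(Z) = 1 - 2*Z (J(Z) = -2*Z + 1 = 1 - 2*Z)
B(M, W) = -4/3 - 29/(3*(1 - 2*W)) (B(M, W) = -4/3 + (-29/(1 - 2*W))/3 = -4/3 - 29/(3*(1 - 2*W)))
Y(m, P) = (P + m)**2
Y(-31, -34)*(B(-16, -5) + 1**4) = (-34 - 31)**2*((33 - 8*(-5))/(3*(-1 + 2*(-5))) + 1**4) = (-65)**2*((33 + 40)/(3*(-1 - 10)) + 1) = 4225*((1/3)*73/(-11) + 1) = 4225*((1/3)*(-1/11)*73 + 1) = 4225*(-73/33 + 1) = 4225*(-40/33) = -169000/33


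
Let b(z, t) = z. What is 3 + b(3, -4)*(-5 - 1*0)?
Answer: -12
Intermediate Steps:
3 + b(3, -4)*(-5 - 1*0) = 3 + 3*(-5 - 1*0) = 3 + 3*(-5 + 0) = 3 + 3*(-5) = 3 - 15 = -12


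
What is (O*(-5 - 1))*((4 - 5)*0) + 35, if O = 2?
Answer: 35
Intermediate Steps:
(O*(-5 - 1))*((4 - 5)*0) + 35 = (2*(-5 - 1))*((4 - 5)*0) + 35 = (2*(-6))*(-1*0) + 35 = -12*0 + 35 = 0 + 35 = 35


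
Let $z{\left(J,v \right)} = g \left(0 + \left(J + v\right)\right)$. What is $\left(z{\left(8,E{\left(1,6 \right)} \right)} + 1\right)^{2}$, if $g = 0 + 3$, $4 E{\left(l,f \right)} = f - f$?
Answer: $625$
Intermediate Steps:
$E{\left(l,f \right)} = 0$ ($E{\left(l,f \right)} = \frac{f - f}{4} = \frac{1}{4} \cdot 0 = 0$)
$g = 3$
$z{\left(J,v \right)} = 3 J + 3 v$ ($z{\left(J,v \right)} = 3 \left(0 + \left(J + v\right)\right) = 3 \left(J + v\right) = 3 J + 3 v$)
$\left(z{\left(8,E{\left(1,6 \right)} \right)} + 1\right)^{2} = \left(\left(3 \cdot 8 + 3 \cdot 0\right) + 1\right)^{2} = \left(\left(24 + 0\right) + 1\right)^{2} = \left(24 + 1\right)^{2} = 25^{2} = 625$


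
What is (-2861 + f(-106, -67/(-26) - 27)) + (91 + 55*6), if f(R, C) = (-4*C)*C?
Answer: -815585/169 ≈ -4825.9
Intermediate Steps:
f(R, C) = -4*C²
(-2861 + f(-106, -67/(-26) - 27)) + (91 + 55*6) = (-2861 - 4*(-67/(-26) - 27)²) + (91 + 55*6) = (-2861 - 4*(-67*(-1/26) - 27)²) + (91 + 330) = (-2861 - 4*(67/26 - 27)²) + 421 = (-2861 - 4*(-635/26)²) + 421 = (-2861 - 4*403225/676) + 421 = (-2861 - 403225/169) + 421 = -886734/169 + 421 = -815585/169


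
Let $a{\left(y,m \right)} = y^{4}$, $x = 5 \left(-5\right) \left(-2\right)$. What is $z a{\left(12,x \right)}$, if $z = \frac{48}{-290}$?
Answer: $- \frac{497664}{145} \approx -3432.2$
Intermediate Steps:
$x = 50$ ($x = \left(-25\right) \left(-2\right) = 50$)
$z = - \frac{24}{145}$ ($z = 48 \left(- \frac{1}{290}\right) = - \frac{24}{145} \approx -0.16552$)
$z a{\left(12,x \right)} = - \frac{24 \cdot 12^{4}}{145} = \left(- \frac{24}{145}\right) 20736 = - \frac{497664}{145}$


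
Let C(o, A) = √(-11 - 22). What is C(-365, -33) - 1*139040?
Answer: -139040 + I*√33 ≈ -1.3904e+5 + 5.7446*I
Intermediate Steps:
C(o, A) = I*√33 (C(o, A) = √(-33) = I*√33)
C(-365, -33) - 1*139040 = I*√33 - 1*139040 = I*√33 - 139040 = -139040 + I*√33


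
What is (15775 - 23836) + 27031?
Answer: 18970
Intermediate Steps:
(15775 - 23836) + 27031 = -8061 + 27031 = 18970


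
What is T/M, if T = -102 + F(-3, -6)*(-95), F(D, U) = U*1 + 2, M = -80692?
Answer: -139/40346 ≈ -0.0034452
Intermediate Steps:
F(D, U) = 2 + U (F(D, U) = U + 2 = 2 + U)
T = 278 (T = -102 + (2 - 6)*(-95) = -102 - 4*(-95) = -102 + 380 = 278)
T/M = 278/(-80692) = 278*(-1/80692) = -139/40346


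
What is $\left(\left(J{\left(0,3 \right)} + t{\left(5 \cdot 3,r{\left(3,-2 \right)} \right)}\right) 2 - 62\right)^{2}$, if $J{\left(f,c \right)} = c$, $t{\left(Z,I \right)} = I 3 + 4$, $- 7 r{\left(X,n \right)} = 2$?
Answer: $\frac{121104}{49} \approx 2471.5$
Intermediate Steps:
$r{\left(X,n \right)} = - \frac{2}{7}$ ($r{\left(X,n \right)} = \left(- \frac{1}{7}\right) 2 = - \frac{2}{7}$)
$t{\left(Z,I \right)} = 4 + 3 I$ ($t{\left(Z,I \right)} = 3 I + 4 = 4 + 3 I$)
$\left(\left(J{\left(0,3 \right)} + t{\left(5 \cdot 3,r{\left(3,-2 \right)} \right)}\right) 2 - 62\right)^{2} = \left(\left(3 + \left(4 + 3 \left(- \frac{2}{7}\right)\right)\right) 2 - 62\right)^{2} = \left(\left(3 + \left(4 - \frac{6}{7}\right)\right) 2 - 62\right)^{2} = \left(\left(3 + \frac{22}{7}\right) 2 - 62\right)^{2} = \left(\frac{43}{7} \cdot 2 - 62\right)^{2} = \left(\frac{86}{7} - 62\right)^{2} = \left(- \frac{348}{7}\right)^{2} = \frac{121104}{49}$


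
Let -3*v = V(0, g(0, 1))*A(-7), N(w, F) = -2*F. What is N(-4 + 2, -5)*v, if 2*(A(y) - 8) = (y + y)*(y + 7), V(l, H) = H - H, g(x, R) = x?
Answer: 0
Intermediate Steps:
V(l, H) = 0
A(y) = 8 + y*(7 + y) (A(y) = 8 + ((y + y)*(y + 7))/2 = 8 + ((2*y)*(7 + y))/2 = 8 + (2*y*(7 + y))/2 = 8 + y*(7 + y))
v = 0 (v = -0*(8 + (-7)² + 7*(-7)) = -0*(8 + 49 - 49) = -0*8 = -⅓*0 = 0)
N(-4 + 2, -5)*v = -2*(-5)*0 = 10*0 = 0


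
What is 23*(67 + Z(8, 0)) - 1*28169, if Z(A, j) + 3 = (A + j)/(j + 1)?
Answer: -26513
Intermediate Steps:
Z(A, j) = -3 + (A + j)/(1 + j) (Z(A, j) = -3 + (A + j)/(j + 1) = -3 + (A + j)/(1 + j))
23*(67 + Z(8, 0)) - 1*28169 = 23*(67 + (-3 + 8 - 2*0)/(1 + 0)) - 1*28169 = 23*(67 + (-3 + 8 + 0)/1) - 28169 = 23*(67 + 1*5) - 28169 = 23*(67 + 5) - 28169 = 23*72 - 28169 = 1656 - 28169 = -26513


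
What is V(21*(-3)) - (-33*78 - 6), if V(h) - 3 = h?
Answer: 2520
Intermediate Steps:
V(h) = 3 + h
V(21*(-3)) - (-33*78 - 6) = (3 + 21*(-3)) - (-33*78 - 6) = (3 - 63) - (-2574 - 6) = -60 - 1*(-2580) = -60 + 2580 = 2520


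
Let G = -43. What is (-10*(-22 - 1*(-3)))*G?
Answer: -8170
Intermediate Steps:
(-10*(-22 - 1*(-3)))*G = -10*(-22 - 1*(-3))*(-43) = -10*(-22 + 3)*(-43) = -10*(-19)*(-43) = 190*(-43) = -8170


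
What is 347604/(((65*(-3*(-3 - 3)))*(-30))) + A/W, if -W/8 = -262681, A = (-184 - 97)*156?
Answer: -15250216129/1536683850 ≈ -9.9241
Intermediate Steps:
A = -43836 (A = -281*156 = -43836)
W = 2101448 (W = -8*(-262681) = 2101448)
347604/(((65*(-3*(-3 - 3)))*(-30))) + A/W = 347604/(((65*(-3*(-3 - 3)))*(-30))) - 43836/2101448 = 347604/(((65*(-3*(-6)))*(-30))) - 43836*1/2101448 = 347604/(((65*18)*(-30))) - 10959/525362 = 347604/((1170*(-30))) - 10959/525362 = 347604/(-35100) - 10959/525362 = 347604*(-1/35100) - 10959/525362 = -28967/2925 - 10959/525362 = -15250216129/1536683850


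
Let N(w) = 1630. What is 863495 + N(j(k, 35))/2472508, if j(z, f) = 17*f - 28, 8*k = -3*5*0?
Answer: 1067499148545/1236254 ≈ 8.6350e+5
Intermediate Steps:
k = 0 (k = (-3*5*0)/8 = (-15*0)/8 = (⅛)*0 = 0)
j(z, f) = -28 + 17*f
863495 + N(j(k, 35))/2472508 = 863495 + 1630/2472508 = 863495 + 1630*(1/2472508) = 863495 + 815/1236254 = 1067499148545/1236254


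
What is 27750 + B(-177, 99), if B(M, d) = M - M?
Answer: 27750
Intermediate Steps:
B(M, d) = 0
27750 + B(-177, 99) = 27750 + 0 = 27750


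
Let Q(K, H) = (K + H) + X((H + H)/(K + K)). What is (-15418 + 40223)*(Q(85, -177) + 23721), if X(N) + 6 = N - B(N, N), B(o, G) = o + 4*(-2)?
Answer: 586166955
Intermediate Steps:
B(o, G) = -8 + o (B(o, G) = o - 8 = -8 + o)
X(N) = 2 (X(N) = -6 + (N - (-8 + N)) = -6 + (N + (8 - N)) = -6 + 8 = 2)
Q(K, H) = 2 + H + K (Q(K, H) = (K + H) + 2 = (H + K) + 2 = 2 + H + K)
(-15418 + 40223)*(Q(85, -177) + 23721) = (-15418 + 40223)*((2 - 177 + 85) + 23721) = 24805*(-90 + 23721) = 24805*23631 = 586166955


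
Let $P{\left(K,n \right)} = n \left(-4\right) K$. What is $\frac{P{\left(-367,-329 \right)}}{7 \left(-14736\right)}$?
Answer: $\frac{17249}{3684} \approx 4.6821$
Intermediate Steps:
$P{\left(K,n \right)} = - 4 K n$ ($P{\left(K,n \right)} = - 4 n K = - 4 K n$)
$\frac{P{\left(-367,-329 \right)}}{7 \left(-14736\right)} = \frac{\left(-4\right) \left(-367\right) \left(-329\right)}{7 \left(-14736\right)} = - \frac{482972}{-103152} = \left(-482972\right) \left(- \frac{1}{103152}\right) = \frac{17249}{3684}$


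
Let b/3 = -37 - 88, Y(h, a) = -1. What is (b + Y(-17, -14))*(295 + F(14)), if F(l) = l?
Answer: -116184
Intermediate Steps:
b = -375 (b = 3*(-37 - 88) = 3*(-125) = -375)
(b + Y(-17, -14))*(295 + F(14)) = (-375 - 1)*(295 + 14) = -376*309 = -116184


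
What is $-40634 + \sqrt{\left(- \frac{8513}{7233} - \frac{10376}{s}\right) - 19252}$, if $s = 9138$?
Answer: $-40634 + \frac{i \sqrt{259610493283113785}}{3671953} \approx -40634.0 + 138.76 i$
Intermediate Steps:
$-40634 + \sqrt{\left(- \frac{8513}{7233} - \frac{10376}{s}\right) - 19252} = -40634 + \sqrt{\left(- \frac{8513}{7233} - \frac{10376}{9138}\right) - 19252} = -40634 + \sqrt{\left(\left(-8513\right) \frac{1}{7233} - \frac{5188}{4569}\right) - 19252} = -40634 + \sqrt{\left(- \frac{8513}{7233} - \frac{5188}{4569}\right) - 19252} = -40634 + \sqrt{- \frac{8491189}{3671953} - 19252} = -40634 + \sqrt{- \frac{70700930345}{3671953}} = -40634 + \frac{i \sqrt{259610493283113785}}{3671953}$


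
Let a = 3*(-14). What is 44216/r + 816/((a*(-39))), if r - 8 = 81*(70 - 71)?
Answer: -12061040/19929 ≈ -605.20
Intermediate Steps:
a = -42
r = -73 (r = 8 + 81*(70 - 71) = 8 + 81*(-1) = 8 - 81 = -73)
44216/r + 816/((a*(-39))) = 44216/(-73) + 816/((-42*(-39))) = 44216*(-1/73) + 816/1638 = -44216/73 + 816*(1/1638) = -44216/73 + 136/273 = -12061040/19929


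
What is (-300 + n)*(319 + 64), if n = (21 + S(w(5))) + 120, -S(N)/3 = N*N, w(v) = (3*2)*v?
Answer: -1094997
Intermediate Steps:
w(v) = 6*v
S(N) = -3*N² (S(N) = -3*N*N = -3*N²)
n = -2559 (n = (21 - 3*(6*5)²) + 120 = (21 - 3*30²) + 120 = (21 - 3*900) + 120 = (21 - 2700) + 120 = -2679 + 120 = -2559)
(-300 + n)*(319 + 64) = (-300 - 2559)*(319 + 64) = -2859*383 = -1094997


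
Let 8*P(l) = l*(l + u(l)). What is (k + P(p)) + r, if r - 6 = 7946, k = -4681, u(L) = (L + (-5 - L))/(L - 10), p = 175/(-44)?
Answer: 6234761579/1905024 ≈ 3272.8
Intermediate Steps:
p = -175/44 (p = 175*(-1/44) = -175/44 ≈ -3.9773)
u(L) = -5/(-10 + L)
P(l) = l*(l - 5/(-10 + l))/8 (P(l) = (l*(l - 5/(-10 + l)))/8 = l*(l - 5/(-10 + l))/8)
r = 7952 (r = 6 + 7946 = 7952)
(k + P(p)) + r = (-4681 + (⅛)*(-175/44)*(-5 - 175*(-10 - 175/44)/44)/(-10 - 175/44)) + 7952 = (-4681 + (⅛)*(-175/44)*(-5 - 175/44*(-615/44))/(-615/44)) + 7952 = (-4681 + (⅛)*(-175/44)*(-44/615)*(-5 + 107625/1936)) + 7952 = (-4681 + (⅛)*(-175/44)*(-44/615)*(97945/1936)) + 7952 = (-4681 + 3428075/1905024) + 7952 = -8913989269/1905024 + 7952 = 6234761579/1905024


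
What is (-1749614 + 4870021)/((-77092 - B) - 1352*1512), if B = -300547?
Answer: -3120407/1820769 ≈ -1.7138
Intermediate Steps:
(-1749614 + 4870021)/((-77092 - B) - 1352*1512) = (-1749614 + 4870021)/((-77092 - 1*(-300547)) - 1352*1512) = 3120407/((-77092 + 300547) - 2044224) = 3120407/(223455 - 2044224) = 3120407/(-1820769) = 3120407*(-1/1820769) = -3120407/1820769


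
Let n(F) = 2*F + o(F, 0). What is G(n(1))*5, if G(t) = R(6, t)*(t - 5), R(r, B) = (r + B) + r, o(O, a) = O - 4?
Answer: -330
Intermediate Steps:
o(O, a) = -4 + O
R(r, B) = B + 2*r (R(r, B) = (B + r) + r = B + 2*r)
n(F) = -4 + 3*F (n(F) = 2*F + (-4 + F) = -4 + 3*F)
G(t) = (-5 + t)*(12 + t) (G(t) = (t + 2*6)*(t - 5) = (t + 12)*(-5 + t) = (12 + t)*(-5 + t) = (-5 + t)*(12 + t))
G(n(1))*5 = ((-5 + (-4 + 3*1))*(12 + (-4 + 3*1)))*5 = ((-5 + (-4 + 3))*(12 + (-4 + 3)))*5 = ((-5 - 1)*(12 - 1))*5 = -6*11*5 = -66*5 = -330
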